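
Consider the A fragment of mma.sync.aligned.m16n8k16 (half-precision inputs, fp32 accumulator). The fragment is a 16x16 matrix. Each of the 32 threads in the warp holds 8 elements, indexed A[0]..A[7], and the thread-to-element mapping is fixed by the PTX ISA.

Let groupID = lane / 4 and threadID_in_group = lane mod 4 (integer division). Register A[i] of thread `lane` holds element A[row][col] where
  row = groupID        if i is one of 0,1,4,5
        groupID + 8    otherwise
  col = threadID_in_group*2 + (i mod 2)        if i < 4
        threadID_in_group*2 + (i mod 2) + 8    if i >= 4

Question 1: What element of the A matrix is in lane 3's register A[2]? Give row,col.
lane 3: gr=0 (3/4), th=3 (3%4)
i=2: r=0+8=8, c=3*2+0+0=6

8,6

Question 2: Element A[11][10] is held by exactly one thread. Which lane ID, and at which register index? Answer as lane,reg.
13,6

r=11→G=3,rhi=1  c=10→chi=1,T=1,p=0
L=3*4+1=13  i=1*4+1*2+0=6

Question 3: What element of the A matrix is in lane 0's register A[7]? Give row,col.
8,9

0: gid=0,tid=0
[7] (0+8,0*2+1+8) = (8,9)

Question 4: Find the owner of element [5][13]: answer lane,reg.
r=5⇒gr=5,Rb=0  c=13⇒Cb=1,th=2,odd=1
L=5*4+2=22  i=1*4+0*2+1=5

22,5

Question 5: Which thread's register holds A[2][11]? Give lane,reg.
r=2->g=2,rb=0  c=11->cb=1,t=1,b0=1
L=2*4+1=9  i=1*4+0*2+1=5

9,5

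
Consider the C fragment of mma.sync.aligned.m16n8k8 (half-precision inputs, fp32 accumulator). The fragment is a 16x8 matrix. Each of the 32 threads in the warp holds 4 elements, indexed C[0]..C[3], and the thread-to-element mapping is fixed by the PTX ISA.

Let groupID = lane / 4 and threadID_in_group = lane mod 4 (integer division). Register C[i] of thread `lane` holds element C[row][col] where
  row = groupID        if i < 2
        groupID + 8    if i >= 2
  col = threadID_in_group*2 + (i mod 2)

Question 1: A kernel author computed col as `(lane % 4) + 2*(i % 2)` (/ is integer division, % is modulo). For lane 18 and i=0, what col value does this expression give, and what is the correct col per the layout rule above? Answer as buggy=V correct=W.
buggy=2 correct=4

`(lane % 4) + 2*(i % 2)`[18,0]=>2
18: grp=4,tig=2
[0] (4+0,2*2+0) = (4,4)
col: 2 vs 4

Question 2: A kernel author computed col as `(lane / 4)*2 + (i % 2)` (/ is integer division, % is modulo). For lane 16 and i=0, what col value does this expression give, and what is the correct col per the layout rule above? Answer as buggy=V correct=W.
`(lane / 4)*2 + (i % 2)`[16,0]=>8
16: grp=4,tig=0
[0] (4+0,0*2+0) = (4,0)
col: 8 vs 0

buggy=8 correct=0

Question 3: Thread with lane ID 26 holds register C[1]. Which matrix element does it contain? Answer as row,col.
6,5

L=26->gid=26>>2=6, tid=26&3=2
[1]->row 6+0=6  col 2·2+1=5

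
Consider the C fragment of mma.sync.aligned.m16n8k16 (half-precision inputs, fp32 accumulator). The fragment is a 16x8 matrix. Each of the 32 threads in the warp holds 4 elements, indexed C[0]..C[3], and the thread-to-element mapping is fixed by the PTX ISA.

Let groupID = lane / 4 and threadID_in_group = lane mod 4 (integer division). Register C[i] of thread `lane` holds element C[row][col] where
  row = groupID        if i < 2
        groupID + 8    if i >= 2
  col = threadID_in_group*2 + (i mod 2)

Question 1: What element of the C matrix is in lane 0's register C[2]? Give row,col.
8,0

L=0->gid=0>>2=0, tid=0&3=0
[2]->row 0+8=8  col 0·2+0=0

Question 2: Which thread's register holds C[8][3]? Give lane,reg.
r=8→G=0,rhi=1  c=3→T=1,p=1
L=0*4+1=1  i=1*2+1=3

1,3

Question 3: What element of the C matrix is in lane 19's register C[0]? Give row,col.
4,6

lane 19->19/4=4, 19 mod 4=3
i=0  r:4+0->4  c:2·3+0->6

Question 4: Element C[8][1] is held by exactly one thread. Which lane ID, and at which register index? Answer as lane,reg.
r=8->g=0,rb=1  c=1->t=0,b0=1
L=0*4+0=0  i=1*2+1=3

0,3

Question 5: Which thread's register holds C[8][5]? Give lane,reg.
2,3

r=8→G=0,rhi=1  c=5→T=2,p=1
L=0*4+2=2  i=1*2+1=3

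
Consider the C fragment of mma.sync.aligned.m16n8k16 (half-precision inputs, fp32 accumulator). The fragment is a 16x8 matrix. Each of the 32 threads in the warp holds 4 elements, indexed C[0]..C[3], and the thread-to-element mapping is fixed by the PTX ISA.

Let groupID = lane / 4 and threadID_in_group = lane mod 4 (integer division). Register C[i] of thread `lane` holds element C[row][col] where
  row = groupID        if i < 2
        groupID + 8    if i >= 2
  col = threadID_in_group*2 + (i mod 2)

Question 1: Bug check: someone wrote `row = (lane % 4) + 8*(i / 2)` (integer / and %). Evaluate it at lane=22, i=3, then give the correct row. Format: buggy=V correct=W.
`(lane % 4) + 8*(i / 2)`[22,3]->10
L=22->g=22>>2=5, t=22&3=2
[3]->row 5+8=13  col 2·2+1=5
row: 10 vs 13

buggy=10 correct=13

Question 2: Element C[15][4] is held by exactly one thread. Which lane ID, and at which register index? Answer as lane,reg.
30,2

r:15=>grp=7,rB=1  c:4=>tig=2,lo=0
L=7*4+2=30  i=1*2+0=2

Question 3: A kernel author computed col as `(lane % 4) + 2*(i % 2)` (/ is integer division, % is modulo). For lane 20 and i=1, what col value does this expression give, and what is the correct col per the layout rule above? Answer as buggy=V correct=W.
`(lane % 4) + 2*(i % 2)`[20,1]=>2
lane 20=>20/4=5, 20 mod 4=0
i=1  r:5+0=>5  c:2·0+1=>1
col: 2 vs 1

buggy=2 correct=1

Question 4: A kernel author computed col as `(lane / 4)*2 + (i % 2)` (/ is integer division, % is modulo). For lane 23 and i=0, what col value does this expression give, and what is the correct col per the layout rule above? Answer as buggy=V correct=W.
`(lane / 4)*2 + (i % 2)`[23,0]=>10
lane 23: grp=5 (23/4), tig=3 (23%4)
i=0: r=5+0=5, c=3*2+0=6
col: 10 vs 6

buggy=10 correct=6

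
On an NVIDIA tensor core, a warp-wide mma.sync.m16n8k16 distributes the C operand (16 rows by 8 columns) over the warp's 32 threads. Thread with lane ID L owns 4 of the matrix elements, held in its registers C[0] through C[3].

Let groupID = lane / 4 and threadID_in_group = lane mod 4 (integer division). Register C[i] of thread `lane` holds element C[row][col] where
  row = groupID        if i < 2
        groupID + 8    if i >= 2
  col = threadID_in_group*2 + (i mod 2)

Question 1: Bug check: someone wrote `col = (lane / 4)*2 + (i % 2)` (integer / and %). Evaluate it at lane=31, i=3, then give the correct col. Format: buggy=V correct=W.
`(lane / 4)*2 + (i % 2)`[31,3]=>15
L=31=>grp=31>>2=7, tig=31&3=3
[3]=>row 7+8=15  col 3·2+1=7
col: 15 vs 7

buggy=15 correct=7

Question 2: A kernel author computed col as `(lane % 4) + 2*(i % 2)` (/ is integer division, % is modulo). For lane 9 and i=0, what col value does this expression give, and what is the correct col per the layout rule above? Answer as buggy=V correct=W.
buggy=1 correct=2

`(lane % 4) + 2*(i % 2)`[9,0]->1
lane 9: g=2 (9/4), t=1 (9%4)
i=0: r=2+0=2, c=1*2+0=2
col: 1 vs 2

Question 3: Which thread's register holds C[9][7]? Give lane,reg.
r=9->g=1,rb=1  c=7->t=3,b0=1
L=1*4+3=7  i=1*2+1=3

7,3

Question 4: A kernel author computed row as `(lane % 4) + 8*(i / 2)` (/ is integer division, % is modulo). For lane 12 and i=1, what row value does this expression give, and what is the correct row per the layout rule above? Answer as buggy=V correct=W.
buggy=0 correct=3

`(lane % 4) + 8*(i / 2)`[12,1]⇒0
lane 12⇒12/4=3, 12 mod 4=0
i=1  r:3+0⇒3  c:2·0+1⇒1
row: 0 vs 3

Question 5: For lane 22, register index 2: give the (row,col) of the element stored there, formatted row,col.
lane 22->22/4=5, 22 mod 4=2
i=2  r:5+8->13  c:2·2+0->4

13,4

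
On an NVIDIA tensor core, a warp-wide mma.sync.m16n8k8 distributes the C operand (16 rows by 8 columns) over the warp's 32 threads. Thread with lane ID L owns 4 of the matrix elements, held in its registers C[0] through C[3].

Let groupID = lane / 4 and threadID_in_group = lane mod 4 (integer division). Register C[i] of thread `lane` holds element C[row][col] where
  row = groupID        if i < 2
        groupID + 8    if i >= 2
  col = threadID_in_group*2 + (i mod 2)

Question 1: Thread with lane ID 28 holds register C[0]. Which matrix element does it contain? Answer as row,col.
L=28->g=28>>2=7, t=28&3=0
[0]->row 7+0=7  col 0·2+0=0

7,0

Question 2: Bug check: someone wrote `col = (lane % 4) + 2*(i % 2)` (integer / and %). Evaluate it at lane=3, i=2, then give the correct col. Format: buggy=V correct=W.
`(lane % 4) + 2*(i % 2)`[3,2]->3
L=3->g=3>>2=0, t=3&3=3
[2]->row 0+8=8  col 3·2+0=6
col: 3 vs 6

buggy=3 correct=6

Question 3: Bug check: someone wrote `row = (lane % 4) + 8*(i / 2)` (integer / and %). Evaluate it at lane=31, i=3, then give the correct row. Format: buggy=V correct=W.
buggy=11 correct=15

`(lane % 4) + 8*(i / 2)`[31,3]=>11
L=31=>grp=31>>2=7, tig=31&3=3
[3]=>row 7+8=15  col 3·2+1=7
row: 11 vs 15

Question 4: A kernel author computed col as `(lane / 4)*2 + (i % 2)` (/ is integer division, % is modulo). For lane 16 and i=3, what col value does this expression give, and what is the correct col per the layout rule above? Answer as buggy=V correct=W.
buggy=9 correct=1

`(lane / 4)*2 + (i % 2)`[16,3]→9
L=16→G=16>>2=4, T=16&3=0
[3]→row 4+8=12  col 0·2+1=1
col: 9 vs 1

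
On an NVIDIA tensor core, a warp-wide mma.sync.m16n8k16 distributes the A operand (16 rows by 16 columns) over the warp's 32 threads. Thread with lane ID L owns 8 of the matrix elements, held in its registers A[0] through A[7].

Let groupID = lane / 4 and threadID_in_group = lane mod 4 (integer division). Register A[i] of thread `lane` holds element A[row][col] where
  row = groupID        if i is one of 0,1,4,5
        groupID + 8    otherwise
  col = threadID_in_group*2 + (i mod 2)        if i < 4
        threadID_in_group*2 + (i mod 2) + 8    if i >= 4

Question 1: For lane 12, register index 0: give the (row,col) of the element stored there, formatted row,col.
3,0

lane 12: gid=3 (12/4), tid=0 (12%4)
i=0: r=3+0=3, c=0*2+0+0=0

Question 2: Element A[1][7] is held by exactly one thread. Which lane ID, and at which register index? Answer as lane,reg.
7,1

r=1->g=1,rb=0  c=7->cb=0,t=3,b0=1
L=1*4+3=7  i=0*4+0*2+1=1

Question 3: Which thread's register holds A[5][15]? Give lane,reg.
23,5

r: 5->gid=5,r8=0  c: 15->c8=1,tid=3,i&1=1
L=5*4+3=23  i=1*4+0*2+1=5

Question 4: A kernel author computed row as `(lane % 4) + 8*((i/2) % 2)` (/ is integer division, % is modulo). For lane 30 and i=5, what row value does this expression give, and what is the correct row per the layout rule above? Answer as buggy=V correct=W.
buggy=2 correct=7

`(lane % 4) + 8*((i/2) % 2)`[30,5]⇒2
L=30⇒gr=30>>2=7, th=30&3=2
[5]⇒row 7+0=7  col 2·2+1+8=13
row: 2 vs 7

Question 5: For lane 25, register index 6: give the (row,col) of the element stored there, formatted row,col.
25: G=6,T=1
[6] (6+8,1*2+0+8) = (14,10)

14,10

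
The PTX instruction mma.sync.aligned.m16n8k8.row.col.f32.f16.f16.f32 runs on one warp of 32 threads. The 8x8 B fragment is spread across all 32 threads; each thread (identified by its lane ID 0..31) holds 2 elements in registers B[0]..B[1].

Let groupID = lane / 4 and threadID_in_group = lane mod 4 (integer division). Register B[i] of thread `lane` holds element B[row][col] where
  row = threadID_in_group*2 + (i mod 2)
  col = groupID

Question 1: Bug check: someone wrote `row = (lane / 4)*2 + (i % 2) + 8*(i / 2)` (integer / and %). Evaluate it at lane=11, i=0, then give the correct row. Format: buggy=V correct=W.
`(lane / 4)*2 + (i % 2) + 8*(i / 2)`[11,0]->4
lane 11: g=2 (11/4), t=3 (11%4)
i=0: r=3*2+0=6, c=g=2
row: 4 vs 6

buggy=4 correct=6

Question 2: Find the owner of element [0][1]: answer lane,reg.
c=1⇒gr=1  r=0⇒th=0,odd=0
L=1*4+0=4  i=0=0

4,0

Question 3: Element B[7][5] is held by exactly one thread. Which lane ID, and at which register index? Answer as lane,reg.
c:5=>grp=5  r:7=>tig=3,lo=1
L=5*4+3=23  i=1=1

23,1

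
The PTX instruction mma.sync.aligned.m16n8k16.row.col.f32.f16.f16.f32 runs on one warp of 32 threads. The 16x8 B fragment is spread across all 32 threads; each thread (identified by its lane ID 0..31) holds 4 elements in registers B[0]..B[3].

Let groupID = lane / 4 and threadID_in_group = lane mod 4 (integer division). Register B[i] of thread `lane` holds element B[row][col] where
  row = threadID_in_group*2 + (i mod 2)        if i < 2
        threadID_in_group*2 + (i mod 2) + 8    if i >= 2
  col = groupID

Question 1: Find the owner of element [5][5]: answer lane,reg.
c=5->g=5  r=5->rb=0,t=2,b0=1
L=5*4+2=22  i=0*2+1=1

22,1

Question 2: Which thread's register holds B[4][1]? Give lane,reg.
6,0

c=1->g=1  r=4->rb=0,t=2,b0=0
L=1*4+2=6  i=0*2+0=0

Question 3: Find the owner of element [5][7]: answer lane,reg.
30,1

c=7→G=7  r=5→rhi=0,T=2,p=1
L=7*4+2=30  i=0*2+1=1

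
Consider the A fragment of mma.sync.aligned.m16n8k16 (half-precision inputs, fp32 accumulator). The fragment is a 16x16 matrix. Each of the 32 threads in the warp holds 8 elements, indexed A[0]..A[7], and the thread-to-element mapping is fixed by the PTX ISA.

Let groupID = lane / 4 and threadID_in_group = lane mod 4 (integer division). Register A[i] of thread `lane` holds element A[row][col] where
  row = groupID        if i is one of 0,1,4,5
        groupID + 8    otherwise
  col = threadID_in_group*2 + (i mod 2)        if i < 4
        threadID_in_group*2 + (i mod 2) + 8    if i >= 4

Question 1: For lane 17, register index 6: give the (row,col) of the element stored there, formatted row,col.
12,10

L=17->gid=17>>2=4, tid=17&3=1
[6]->row 4+8=12  col 1·2+0+8=10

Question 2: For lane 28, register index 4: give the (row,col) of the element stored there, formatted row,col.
7,8

lane 28=>28/4=7, 28 mod 4=0
i=4  r:7+0=>7  c:2·0+0+8=>8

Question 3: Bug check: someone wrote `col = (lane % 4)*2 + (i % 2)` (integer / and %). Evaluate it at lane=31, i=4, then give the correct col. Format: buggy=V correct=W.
buggy=6 correct=14

`(lane % 4)*2 + (i % 2)`[31,4]->6
lane 31->31/4=7, 31 mod 4=3
i=4  r:7+0->7  c:2·3+0+8->14
col: 6 vs 14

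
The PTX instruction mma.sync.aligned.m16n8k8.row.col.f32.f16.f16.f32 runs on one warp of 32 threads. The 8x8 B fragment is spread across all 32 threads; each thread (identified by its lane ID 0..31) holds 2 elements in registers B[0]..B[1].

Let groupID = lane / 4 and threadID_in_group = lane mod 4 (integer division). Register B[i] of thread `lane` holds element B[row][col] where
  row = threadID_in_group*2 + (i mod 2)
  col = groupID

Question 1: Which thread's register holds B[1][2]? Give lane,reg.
c: 2->gid=2  r: 1->tid=0,i&1=1
L=2*4+0=8  i=1=1

8,1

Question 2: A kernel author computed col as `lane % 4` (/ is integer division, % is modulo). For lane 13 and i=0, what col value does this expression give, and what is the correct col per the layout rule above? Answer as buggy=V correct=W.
buggy=1 correct=3

`lane % 4`[13,0]=>1
lane 13: grp=3 (13/4), tig=1 (13%4)
i=0: r=1*2+0=2, c=grp=3
col: 1 vs 3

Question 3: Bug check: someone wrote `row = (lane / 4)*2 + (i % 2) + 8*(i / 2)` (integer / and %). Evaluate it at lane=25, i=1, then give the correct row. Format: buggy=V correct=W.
buggy=13 correct=3

`(lane / 4)*2 + (i % 2) + 8*(i / 2)`[25,1]->13
lane 25: g=6 (25/4), t=1 (25%4)
i=1: r=1*2+1=3, c=g=6
row: 13 vs 3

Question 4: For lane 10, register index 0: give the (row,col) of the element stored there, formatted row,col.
4,2

L=10→G=10>>2=2, T=10&3=2
[0]→row 2·2+0=4  col G=2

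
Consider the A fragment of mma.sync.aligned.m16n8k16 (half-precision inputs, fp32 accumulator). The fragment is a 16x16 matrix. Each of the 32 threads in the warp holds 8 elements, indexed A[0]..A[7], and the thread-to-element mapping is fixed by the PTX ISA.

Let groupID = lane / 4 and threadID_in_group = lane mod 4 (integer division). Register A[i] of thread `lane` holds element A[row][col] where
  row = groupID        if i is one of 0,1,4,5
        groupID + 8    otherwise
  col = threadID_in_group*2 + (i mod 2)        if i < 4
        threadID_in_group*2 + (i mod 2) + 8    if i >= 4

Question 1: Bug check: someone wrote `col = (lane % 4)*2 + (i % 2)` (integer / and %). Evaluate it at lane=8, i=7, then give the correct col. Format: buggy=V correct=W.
`(lane % 4)*2 + (i % 2)`[8,7]->1
lane 8: gid=2 (8/4), tid=0 (8%4)
i=7: r=2+8=10, c=0*2+1+8=9
col: 1 vs 9

buggy=1 correct=9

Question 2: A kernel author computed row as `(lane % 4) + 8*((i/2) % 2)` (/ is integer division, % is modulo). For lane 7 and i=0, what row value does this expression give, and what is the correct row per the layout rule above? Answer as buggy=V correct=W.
`(lane % 4) + 8*((i/2) % 2)`[7,0]->3
lane 7: gid=1 (7/4), tid=3 (7%4)
i=0: r=1+0=1, c=3*2+0+0=6
row: 3 vs 1

buggy=3 correct=1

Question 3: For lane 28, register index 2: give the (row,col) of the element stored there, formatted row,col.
15,0

28: grp=7,tig=0
[2] (7+8,0*2+0+0) = (15,0)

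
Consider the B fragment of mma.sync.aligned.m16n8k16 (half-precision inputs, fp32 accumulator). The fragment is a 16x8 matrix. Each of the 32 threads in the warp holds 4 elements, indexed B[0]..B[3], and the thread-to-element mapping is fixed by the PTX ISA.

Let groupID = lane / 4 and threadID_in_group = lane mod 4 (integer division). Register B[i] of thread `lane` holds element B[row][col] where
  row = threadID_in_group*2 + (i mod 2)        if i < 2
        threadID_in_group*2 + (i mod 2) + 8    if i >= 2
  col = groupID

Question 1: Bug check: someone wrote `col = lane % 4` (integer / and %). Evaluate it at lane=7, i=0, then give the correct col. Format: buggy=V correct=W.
`lane % 4`[7,0]->3
lane 7->7/4=1, 7 mod 4=3
i=0  r:2·3+0+0->6  c:1
col: 3 vs 1

buggy=3 correct=1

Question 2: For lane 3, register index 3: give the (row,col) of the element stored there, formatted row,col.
L=3->g=3>>2=0, t=3&3=3
[3]->row 3·2+1+8=15  col g=0

15,0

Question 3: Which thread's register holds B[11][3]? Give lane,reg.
c:3=>grp=3  r:11=>rB=1,tig=1,lo=1
L=3*4+1=13  i=1*2+1=3

13,3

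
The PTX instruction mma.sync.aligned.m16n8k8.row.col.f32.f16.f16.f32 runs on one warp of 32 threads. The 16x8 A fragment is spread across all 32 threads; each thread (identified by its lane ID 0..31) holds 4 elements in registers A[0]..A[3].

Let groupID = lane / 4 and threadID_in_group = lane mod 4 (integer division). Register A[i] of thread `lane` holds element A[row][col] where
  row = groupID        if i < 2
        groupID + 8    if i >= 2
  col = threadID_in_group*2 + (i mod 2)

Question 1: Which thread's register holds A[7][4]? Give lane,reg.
30,0

r:7=>grp=7,rB=0  c:4=>tig=2,lo=0
L=7*4+2=30  i=0*2+0=0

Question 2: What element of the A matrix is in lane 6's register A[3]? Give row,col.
9,5

lane 6=>6/4=1, 6 mod 4=2
i=3  r:1+8=>9  c:2·2+1=>5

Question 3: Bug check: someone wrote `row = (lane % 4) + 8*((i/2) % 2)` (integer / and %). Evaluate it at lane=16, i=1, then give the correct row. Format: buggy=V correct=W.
buggy=0 correct=4

`(lane % 4) + 8*((i/2) % 2)`[16,1]->0
lane 16->16/4=4, 16 mod 4=0
i=1  r:4+0->4  c:2·0+1->1
row: 0 vs 4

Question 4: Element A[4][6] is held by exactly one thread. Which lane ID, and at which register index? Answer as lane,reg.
19,0

r=4->g=4,rb=0  c=6->t=3,b0=0
L=4*4+3=19  i=0*2+0=0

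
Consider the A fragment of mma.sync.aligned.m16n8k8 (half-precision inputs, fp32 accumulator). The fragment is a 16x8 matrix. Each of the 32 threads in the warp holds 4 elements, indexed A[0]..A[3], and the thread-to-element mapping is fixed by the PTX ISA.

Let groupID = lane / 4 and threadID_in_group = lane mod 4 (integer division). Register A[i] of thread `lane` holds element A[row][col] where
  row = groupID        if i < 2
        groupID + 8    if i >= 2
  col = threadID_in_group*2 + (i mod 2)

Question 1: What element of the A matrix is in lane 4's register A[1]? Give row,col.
lane 4: gr=1 (4/4), th=0 (4%4)
i=1: r=1+0=1, c=0*2+1=1

1,1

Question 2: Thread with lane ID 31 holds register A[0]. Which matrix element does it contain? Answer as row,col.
7,6

L=31->g=31>>2=7, t=31&3=3
[0]->row 7+0=7  col 3·2+0=6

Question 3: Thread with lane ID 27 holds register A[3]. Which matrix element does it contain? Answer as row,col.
14,7

lane 27: gid=6 (27/4), tid=3 (27%4)
i=3: r=6+8=14, c=3*2+1=7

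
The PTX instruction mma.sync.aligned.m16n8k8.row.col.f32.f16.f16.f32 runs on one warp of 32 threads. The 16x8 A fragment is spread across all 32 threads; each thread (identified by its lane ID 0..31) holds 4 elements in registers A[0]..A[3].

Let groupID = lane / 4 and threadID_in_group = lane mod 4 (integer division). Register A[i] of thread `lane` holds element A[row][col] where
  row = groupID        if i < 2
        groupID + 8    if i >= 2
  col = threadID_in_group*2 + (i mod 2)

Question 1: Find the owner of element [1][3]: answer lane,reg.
r=1→G=1,rhi=0  c=3→T=1,p=1
L=1*4+1=5  i=0*2+1=1

5,1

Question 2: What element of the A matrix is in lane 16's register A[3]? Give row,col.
16: g=4,t=0
[3] (4+8,0*2+1) = (12,1)

12,1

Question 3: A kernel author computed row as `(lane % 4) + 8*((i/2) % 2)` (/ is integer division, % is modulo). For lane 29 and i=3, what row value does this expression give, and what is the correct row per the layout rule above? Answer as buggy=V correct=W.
buggy=9 correct=15

`(lane % 4) + 8*((i/2) % 2)`[29,3]→9
29: G=7,T=1
[3] (7+8,1*2+1) = (15,3)
row: 9 vs 15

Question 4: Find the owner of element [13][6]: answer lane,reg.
r=13→G=5,rhi=1  c=6→T=3,p=0
L=5*4+3=23  i=1*2+0=2

23,2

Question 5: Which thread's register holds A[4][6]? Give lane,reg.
19,0

r=4->g=4,rb=0  c=6->t=3,b0=0
L=4*4+3=19  i=0*2+0=0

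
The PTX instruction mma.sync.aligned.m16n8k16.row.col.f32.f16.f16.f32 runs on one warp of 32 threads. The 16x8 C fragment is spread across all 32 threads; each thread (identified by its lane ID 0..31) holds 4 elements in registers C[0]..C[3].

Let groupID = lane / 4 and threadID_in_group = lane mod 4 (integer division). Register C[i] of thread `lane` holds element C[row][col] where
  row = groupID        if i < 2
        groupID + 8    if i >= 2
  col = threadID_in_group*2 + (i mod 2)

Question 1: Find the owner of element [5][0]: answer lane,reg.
r:5=>grp=5,rB=0  c:0=>tig=0,lo=0
L=5*4+0=20  i=0*2+0=0

20,0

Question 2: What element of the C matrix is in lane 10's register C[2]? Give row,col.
10,4

L=10->gid=10>>2=2, tid=10&3=2
[2]->row 2+8=10  col 2·2+0=4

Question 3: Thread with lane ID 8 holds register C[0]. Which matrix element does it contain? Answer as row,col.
2,0

L=8=>grp=8>>2=2, tig=8&3=0
[0]=>row 2+0=2  col 0·2+0=0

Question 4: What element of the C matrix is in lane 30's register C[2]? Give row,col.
lane 30=>30/4=7, 30 mod 4=2
i=2  r:7+8=>15  c:2·2+0=>4

15,4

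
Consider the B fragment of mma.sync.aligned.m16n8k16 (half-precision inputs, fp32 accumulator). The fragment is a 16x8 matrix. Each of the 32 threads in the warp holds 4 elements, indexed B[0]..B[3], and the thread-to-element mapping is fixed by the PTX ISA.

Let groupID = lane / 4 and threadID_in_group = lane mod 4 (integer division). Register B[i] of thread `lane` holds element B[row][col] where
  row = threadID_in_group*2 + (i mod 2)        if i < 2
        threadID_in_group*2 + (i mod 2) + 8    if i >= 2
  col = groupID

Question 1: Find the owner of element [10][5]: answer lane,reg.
21,2

c=5->g=5  r=10->rb=1,t=1,b0=0
L=5*4+1=21  i=1*2+0=2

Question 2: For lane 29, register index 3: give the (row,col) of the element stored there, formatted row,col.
11,7

L=29→G=29>>2=7, T=29&3=1
[3]→row 1·2+1+8=11  col G=7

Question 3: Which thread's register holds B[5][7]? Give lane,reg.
30,1

c:7=>grp=7  r:5=>rB=0,tig=2,lo=1
L=7*4+2=30  i=0*2+1=1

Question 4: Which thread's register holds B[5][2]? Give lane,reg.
10,1

c=2⇒gr=2  r=5⇒Rb=0,th=2,odd=1
L=2*4+2=10  i=0*2+1=1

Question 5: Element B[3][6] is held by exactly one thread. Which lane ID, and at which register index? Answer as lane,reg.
c=6->g=6  r=3->rb=0,t=1,b0=1
L=6*4+1=25  i=0*2+1=1

25,1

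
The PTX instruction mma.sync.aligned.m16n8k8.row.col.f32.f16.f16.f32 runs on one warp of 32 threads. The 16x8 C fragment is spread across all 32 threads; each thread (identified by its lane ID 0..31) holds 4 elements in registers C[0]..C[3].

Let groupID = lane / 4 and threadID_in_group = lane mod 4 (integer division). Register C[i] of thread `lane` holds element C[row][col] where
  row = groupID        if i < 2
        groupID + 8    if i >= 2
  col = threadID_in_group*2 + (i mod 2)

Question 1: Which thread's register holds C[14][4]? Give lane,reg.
26,2

r=14->g=6,rb=1  c=4->t=2,b0=0
L=6*4+2=26  i=1*2+0=2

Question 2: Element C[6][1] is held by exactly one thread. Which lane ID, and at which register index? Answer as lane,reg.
r=6->g=6,rb=0  c=1->t=0,b0=1
L=6*4+0=24  i=0*2+1=1

24,1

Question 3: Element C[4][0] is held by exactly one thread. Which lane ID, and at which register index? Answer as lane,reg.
16,0

r=4→G=4,rhi=0  c=0→T=0,p=0
L=4*4+0=16  i=0*2+0=0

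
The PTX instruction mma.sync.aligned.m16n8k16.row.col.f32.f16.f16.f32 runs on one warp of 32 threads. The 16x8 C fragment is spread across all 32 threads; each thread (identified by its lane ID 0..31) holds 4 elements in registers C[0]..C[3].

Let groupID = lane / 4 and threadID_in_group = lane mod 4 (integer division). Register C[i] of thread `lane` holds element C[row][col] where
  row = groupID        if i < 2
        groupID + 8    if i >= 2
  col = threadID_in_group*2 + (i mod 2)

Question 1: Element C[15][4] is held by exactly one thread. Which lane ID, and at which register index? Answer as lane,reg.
r:15=>grp=7,rB=1  c:4=>tig=2,lo=0
L=7*4+2=30  i=1*2+0=2

30,2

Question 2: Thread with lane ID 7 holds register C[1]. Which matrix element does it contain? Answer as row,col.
7: G=1,T=3
[1] (1+0,3*2+1) = (1,7)

1,7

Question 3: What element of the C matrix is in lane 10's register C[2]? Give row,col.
L=10=>grp=10>>2=2, tig=10&3=2
[2]=>row 2+8=10  col 2·2+0=4

10,4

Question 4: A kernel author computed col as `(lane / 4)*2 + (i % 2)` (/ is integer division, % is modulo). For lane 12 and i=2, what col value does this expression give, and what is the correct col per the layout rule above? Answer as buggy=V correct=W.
`(lane / 4)*2 + (i % 2)`[12,2]->6
12: g=3,t=0
[2] (3+8,0*2+0) = (11,0)
col: 6 vs 0

buggy=6 correct=0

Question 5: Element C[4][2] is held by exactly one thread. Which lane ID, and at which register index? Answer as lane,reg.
r=4⇒gr=4,Rb=0  c=2⇒th=1,odd=0
L=4*4+1=17  i=0*2+0=0

17,0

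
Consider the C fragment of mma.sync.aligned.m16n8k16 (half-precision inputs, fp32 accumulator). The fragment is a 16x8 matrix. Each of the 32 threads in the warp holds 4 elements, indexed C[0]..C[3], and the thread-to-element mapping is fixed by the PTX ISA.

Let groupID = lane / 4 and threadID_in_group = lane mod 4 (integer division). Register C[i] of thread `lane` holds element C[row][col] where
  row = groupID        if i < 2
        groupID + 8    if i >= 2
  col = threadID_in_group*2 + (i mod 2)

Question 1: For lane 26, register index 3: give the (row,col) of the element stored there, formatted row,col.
L=26->g=26>>2=6, t=26&3=2
[3]->row 6+8=14  col 2·2+1=5

14,5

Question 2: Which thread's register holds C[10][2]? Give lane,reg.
r=10→G=2,rhi=1  c=2→T=1,p=0
L=2*4+1=9  i=1*2+0=2

9,2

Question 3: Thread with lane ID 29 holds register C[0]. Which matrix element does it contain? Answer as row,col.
7,2

L=29⇒gr=29>>2=7, th=29&3=1
[0]⇒row 7+0=7  col 1·2+0=2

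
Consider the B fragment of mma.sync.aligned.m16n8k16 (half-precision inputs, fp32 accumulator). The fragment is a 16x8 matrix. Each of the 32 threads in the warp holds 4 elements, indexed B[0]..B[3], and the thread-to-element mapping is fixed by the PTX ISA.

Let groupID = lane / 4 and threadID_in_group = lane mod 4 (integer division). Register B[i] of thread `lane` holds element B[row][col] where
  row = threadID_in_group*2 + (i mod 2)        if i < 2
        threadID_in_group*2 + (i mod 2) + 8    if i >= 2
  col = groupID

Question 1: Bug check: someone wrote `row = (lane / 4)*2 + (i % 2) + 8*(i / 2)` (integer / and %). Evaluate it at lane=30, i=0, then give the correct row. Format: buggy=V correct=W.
buggy=14 correct=4

`(lane / 4)*2 + (i % 2) + 8*(i / 2)`[30,0]⇒14
lane 30: gr=7 (30/4), th=2 (30%4)
i=0: r=2*2+0+0=4, c=gr=7
row: 14 vs 4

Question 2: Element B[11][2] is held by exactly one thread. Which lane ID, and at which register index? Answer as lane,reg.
9,3

c=2⇒gr=2  r=11⇒Rb=1,th=1,odd=1
L=2*4+1=9  i=1*2+1=3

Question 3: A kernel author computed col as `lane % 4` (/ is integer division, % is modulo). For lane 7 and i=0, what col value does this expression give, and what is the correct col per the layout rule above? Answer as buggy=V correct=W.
buggy=3 correct=1

`lane % 4`[7,0]->3
lane 7: g=1 (7/4), t=3 (7%4)
i=0: r=3*2+0+0=6, c=g=1
col: 3 vs 1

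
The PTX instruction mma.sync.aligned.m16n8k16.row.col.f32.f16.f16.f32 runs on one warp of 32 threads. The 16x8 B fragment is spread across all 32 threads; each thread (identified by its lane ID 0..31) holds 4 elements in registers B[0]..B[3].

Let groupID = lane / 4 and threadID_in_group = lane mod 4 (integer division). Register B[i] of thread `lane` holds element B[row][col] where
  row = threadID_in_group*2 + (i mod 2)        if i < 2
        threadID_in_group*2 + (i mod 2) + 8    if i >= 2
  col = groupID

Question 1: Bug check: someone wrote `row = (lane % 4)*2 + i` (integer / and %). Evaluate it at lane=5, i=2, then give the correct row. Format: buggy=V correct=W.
buggy=4 correct=10

`(lane % 4)*2 + i`[5,2]⇒4
lane 5⇒5/4=1, 5 mod 4=1
i=2  r:2·1+0+8⇒10  c:1
row: 4 vs 10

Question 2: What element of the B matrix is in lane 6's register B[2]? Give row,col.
12,1

lane 6->6/4=1, 6 mod 4=2
i=2  r:2·2+0+8->12  c:1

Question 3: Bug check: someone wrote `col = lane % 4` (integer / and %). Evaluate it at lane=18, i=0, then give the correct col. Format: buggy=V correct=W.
buggy=2 correct=4

`lane % 4`[18,0]->2
18: g=4,t=2
[0] (2*2+0+0,4) = (4,4)
col: 2 vs 4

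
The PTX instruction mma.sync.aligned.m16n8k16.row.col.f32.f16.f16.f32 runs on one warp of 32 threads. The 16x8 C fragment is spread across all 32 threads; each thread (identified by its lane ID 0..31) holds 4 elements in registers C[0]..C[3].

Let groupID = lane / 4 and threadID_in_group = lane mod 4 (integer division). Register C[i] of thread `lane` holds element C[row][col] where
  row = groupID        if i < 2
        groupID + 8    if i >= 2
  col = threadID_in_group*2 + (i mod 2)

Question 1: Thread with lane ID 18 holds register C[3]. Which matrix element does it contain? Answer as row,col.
12,5

18: gid=4,tid=2
[3] (4+8,2*2+1) = (12,5)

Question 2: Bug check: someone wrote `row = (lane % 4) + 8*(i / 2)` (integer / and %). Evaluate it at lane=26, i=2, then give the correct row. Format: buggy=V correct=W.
buggy=10 correct=14

`(lane % 4) + 8*(i / 2)`[26,2]->10
26: gid=6,tid=2
[2] (6+8,2*2+0) = (14,4)
row: 10 vs 14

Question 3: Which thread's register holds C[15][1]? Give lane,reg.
r: 15->gid=7,r8=1  c: 1->tid=0,i&1=1
L=7*4+0=28  i=1*2+1=3

28,3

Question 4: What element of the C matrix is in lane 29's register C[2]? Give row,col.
lane 29: gid=7 (29/4), tid=1 (29%4)
i=2: r=7+8=15, c=1*2+0=2

15,2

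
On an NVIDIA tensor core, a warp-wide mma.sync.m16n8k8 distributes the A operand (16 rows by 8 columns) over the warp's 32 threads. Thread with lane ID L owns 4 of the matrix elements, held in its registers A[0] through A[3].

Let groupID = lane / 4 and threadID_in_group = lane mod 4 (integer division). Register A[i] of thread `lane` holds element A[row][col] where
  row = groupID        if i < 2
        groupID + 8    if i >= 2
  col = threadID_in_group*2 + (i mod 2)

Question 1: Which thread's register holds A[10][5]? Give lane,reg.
10,3

r=10→G=2,rhi=1  c=5→T=2,p=1
L=2*4+2=10  i=1*2+1=3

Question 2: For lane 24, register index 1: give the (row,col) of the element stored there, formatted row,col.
6,1

lane 24: G=6 (24/4), T=0 (24%4)
i=1: r=6+0=6, c=0*2+1=1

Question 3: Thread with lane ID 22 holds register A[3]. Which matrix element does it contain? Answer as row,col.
13,5

L=22⇒gr=22>>2=5, th=22&3=2
[3]⇒row 5+8=13  col 2·2+1=5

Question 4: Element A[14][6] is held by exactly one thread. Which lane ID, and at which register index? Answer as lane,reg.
27,2

r=14⇒gr=6,Rb=1  c=6⇒th=3,odd=0
L=6*4+3=27  i=1*2+0=2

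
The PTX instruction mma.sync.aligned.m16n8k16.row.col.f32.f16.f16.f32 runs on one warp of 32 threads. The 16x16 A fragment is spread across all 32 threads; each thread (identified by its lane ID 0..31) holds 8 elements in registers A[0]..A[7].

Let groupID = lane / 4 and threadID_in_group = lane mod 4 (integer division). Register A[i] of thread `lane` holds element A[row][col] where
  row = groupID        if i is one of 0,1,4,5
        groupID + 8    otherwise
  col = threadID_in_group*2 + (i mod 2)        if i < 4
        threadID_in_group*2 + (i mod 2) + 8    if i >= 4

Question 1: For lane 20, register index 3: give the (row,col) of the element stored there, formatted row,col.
13,1

L=20⇒gr=20>>2=5, th=20&3=0
[3]⇒row 5+8=13  col 0·2+1+0=1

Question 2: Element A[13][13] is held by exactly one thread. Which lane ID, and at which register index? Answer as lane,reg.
22,7

r=13→G=5,rhi=1  c=13→chi=1,T=2,p=1
L=5*4+2=22  i=1*4+1*2+1=7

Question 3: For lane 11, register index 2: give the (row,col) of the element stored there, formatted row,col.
11: gid=2,tid=3
[2] (2+8,3*2+0+0) = (10,6)

10,6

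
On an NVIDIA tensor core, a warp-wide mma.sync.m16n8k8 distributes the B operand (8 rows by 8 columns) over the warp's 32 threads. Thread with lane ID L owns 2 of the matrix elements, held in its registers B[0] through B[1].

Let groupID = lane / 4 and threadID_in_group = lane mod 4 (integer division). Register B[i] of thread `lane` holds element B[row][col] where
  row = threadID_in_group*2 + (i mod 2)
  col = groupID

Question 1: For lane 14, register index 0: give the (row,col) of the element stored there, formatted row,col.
14: grp=3,tig=2
[0] (2*2+0,3) = (4,3)

4,3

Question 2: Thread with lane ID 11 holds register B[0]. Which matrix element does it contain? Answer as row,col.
lane 11: gr=2 (11/4), th=3 (11%4)
i=0: r=3*2+0=6, c=gr=2

6,2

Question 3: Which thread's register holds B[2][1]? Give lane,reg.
5,0

c:1=>grp=1  r:2=>tig=1,lo=0
L=1*4+1=5  i=0=0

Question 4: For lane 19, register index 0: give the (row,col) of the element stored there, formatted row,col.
6,4

L=19->gid=19>>2=4, tid=19&3=3
[0]->row 3·2+0=6  col gid=4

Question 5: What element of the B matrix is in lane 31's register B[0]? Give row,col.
6,7

L=31⇒gr=31>>2=7, th=31&3=3
[0]⇒row 3·2+0=6  col gr=7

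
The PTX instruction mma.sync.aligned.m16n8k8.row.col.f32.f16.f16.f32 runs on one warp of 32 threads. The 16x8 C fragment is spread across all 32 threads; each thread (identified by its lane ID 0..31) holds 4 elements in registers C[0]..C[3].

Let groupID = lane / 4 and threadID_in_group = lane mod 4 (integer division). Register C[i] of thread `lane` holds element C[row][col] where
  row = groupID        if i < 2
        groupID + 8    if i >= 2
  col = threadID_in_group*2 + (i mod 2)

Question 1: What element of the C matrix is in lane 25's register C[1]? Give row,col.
25: G=6,T=1
[1] (6+0,1*2+1) = (6,3)

6,3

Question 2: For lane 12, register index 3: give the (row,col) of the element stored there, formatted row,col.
12: gid=3,tid=0
[3] (3+8,0*2+1) = (11,1)

11,1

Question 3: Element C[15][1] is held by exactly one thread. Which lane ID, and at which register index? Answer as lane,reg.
28,3

r=15→G=7,rhi=1  c=1→T=0,p=1
L=7*4+0=28  i=1*2+1=3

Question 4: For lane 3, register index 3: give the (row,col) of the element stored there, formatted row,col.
8,7

3: gid=0,tid=3
[3] (0+8,3*2+1) = (8,7)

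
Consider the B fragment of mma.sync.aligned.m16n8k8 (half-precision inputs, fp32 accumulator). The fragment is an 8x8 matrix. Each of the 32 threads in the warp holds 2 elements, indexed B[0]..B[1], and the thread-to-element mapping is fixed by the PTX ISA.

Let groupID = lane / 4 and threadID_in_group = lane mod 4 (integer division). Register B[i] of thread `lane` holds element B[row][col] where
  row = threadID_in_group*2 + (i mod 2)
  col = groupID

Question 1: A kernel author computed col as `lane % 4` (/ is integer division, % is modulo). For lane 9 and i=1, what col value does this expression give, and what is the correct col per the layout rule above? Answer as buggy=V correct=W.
buggy=1 correct=2

`lane % 4`[9,1]=>1
lane 9: grp=2 (9/4), tig=1 (9%4)
i=1: r=1*2+1=3, c=grp=2
col: 1 vs 2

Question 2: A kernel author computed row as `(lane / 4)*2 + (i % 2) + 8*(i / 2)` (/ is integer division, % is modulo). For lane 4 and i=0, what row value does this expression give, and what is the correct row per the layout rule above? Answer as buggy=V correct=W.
`(lane / 4)*2 + (i % 2) + 8*(i / 2)`[4,0]->2
lane 4->4/4=1, 4 mod 4=0
i=0  r:2·0+0->0  c:1
row: 2 vs 0

buggy=2 correct=0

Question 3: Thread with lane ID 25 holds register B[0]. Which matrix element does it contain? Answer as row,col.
2,6

lane 25: grp=6 (25/4), tig=1 (25%4)
i=0: r=1*2+0=2, c=grp=6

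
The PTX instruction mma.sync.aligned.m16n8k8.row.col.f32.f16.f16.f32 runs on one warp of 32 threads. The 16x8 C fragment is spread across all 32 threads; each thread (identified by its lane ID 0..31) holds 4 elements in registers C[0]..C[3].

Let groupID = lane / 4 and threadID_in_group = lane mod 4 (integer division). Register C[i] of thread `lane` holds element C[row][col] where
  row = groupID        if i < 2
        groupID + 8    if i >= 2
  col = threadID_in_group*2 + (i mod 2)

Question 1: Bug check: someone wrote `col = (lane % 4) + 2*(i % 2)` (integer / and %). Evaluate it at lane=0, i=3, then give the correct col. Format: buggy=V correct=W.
`(lane % 4) + 2*(i % 2)`[0,3]⇒2
lane 0: gr=0 (0/4), th=0 (0%4)
i=3: r=0+8=8, c=0*2+1=1
col: 2 vs 1

buggy=2 correct=1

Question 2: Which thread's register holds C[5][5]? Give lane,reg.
r=5⇒gr=5,Rb=0  c=5⇒th=2,odd=1
L=5*4+2=22  i=0*2+1=1

22,1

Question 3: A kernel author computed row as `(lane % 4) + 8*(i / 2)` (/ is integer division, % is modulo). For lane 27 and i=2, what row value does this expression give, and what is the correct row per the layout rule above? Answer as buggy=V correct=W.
`(lane % 4) + 8*(i / 2)`[27,2]⇒11
lane 27: gr=6 (27/4), th=3 (27%4)
i=2: r=6+8=14, c=3*2+0=6
row: 11 vs 14

buggy=11 correct=14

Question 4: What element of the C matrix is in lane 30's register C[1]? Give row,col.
L=30=>grp=30>>2=7, tig=30&3=2
[1]=>row 7+0=7  col 2·2+1=5

7,5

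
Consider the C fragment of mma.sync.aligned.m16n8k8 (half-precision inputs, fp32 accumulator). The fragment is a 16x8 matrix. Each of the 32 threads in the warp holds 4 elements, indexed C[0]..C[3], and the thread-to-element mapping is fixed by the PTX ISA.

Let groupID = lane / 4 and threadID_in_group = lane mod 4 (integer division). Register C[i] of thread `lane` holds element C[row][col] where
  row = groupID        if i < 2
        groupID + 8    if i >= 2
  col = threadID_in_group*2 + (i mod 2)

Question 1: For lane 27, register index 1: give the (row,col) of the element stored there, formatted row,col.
6,7

lane 27: G=6 (27/4), T=3 (27%4)
i=1: r=6+0=6, c=3*2+1=7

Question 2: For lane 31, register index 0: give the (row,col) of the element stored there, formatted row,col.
7,6

L=31=>grp=31>>2=7, tig=31&3=3
[0]=>row 7+0=7  col 3·2+0=6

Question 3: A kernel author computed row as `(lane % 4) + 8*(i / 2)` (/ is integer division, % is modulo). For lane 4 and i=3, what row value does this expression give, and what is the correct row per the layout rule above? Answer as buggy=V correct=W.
buggy=8 correct=9

`(lane % 4) + 8*(i / 2)`[4,3]⇒8
lane 4: gr=1 (4/4), th=0 (4%4)
i=3: r=1+8=9, c=0*2+1=1
row: 8 vs 9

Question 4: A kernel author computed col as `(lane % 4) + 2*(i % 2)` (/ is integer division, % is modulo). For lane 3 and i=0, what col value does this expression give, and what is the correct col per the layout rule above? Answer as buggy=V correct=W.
buggy=3 correct=6

`(lane % 4) + 2*(i % 2)`[3,0]->3
lane 3: gid=0 (3/4), tid=3 (3%4)
i=0: r=0+0=0, c=3*2+0=6
col: 3 vs 6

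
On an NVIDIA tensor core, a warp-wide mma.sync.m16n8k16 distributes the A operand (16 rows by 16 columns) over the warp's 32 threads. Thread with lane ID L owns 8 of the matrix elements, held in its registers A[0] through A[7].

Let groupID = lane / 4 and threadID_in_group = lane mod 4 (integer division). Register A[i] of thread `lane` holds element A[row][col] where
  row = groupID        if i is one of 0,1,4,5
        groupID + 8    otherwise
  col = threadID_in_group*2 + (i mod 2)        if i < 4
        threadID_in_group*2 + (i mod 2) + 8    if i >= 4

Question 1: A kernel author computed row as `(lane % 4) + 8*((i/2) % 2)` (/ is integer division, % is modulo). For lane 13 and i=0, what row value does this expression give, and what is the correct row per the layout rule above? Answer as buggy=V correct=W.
`(lane % 4) + 8*((i/2) % 2)`[13,0]->1
13: gid=3,tid=1
[0] (3+0,1*2+0+0) = (3,2)
row: 1 vs 3

buggy=1 correct=3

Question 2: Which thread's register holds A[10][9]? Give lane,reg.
8,7

r=10->g=2,rb=1  c=9->cb=1,t=0,b0=1
L=2*4+0=8  i=1*4+1*2+1=7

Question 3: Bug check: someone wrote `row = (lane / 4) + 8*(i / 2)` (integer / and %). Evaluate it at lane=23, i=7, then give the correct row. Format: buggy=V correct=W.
buggy=29 correct=13

`(lane / 4) + 8*(i / 2)`[23,7]→29
lane 23: G=5 (23/4), T=3 (23%4)
i=7: r=5+8=13, c=3*2+1+8=15
row: 29 vs 13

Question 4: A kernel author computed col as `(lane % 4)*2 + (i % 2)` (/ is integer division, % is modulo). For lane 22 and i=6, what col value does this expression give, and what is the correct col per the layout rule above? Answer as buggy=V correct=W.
buggy=4 correct=12

`(lane % 4)*2 + (i % 2)`[22,6]⇒4
22: gr=5,th=2
[6] (5+8,2*2+0+8) = (13,12)
col: 4 vs 12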